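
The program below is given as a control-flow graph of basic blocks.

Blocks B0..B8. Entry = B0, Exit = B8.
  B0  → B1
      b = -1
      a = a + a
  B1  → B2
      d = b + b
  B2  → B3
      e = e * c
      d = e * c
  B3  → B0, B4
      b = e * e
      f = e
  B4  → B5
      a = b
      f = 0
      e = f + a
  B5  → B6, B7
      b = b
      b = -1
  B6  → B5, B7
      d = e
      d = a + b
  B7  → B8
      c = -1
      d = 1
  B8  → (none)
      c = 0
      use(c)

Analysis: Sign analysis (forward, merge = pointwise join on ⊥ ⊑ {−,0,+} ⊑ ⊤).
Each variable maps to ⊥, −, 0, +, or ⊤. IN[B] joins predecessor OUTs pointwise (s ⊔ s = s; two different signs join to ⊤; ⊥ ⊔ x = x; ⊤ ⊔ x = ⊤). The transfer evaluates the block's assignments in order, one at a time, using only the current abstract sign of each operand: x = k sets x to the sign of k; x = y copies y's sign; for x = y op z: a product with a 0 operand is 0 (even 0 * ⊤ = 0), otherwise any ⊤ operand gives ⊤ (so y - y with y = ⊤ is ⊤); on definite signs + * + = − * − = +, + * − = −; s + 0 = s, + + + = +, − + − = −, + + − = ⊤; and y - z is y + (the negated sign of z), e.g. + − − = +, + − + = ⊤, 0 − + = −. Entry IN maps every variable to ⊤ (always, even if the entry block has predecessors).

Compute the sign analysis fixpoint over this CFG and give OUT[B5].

Answer: {a: ⊤, b: -, c: ⊤, d: ⊤, e: ⊤, f: 0}

Working:
Fixpoint table:
  B0: | IN=(all ⊤) | OUT={b:-; rest ⊤}
  B1: | IN={b:-; rest ⊤} | OUT={b:-, d:-; rest ⊤}
  B2: | IN={b:-, d:-; rest ⊤} | OUT={b:-; rest ⊤}
  B3: | IN={b:-; rest ⊤} | OUT=(all ⊤)
  B4: | IN=(all ⊤) | OUT={f:0; rest ⊤}
  B5: | IN={f:0; rest ⊤} | OUT={b:-, f:0; rest ⊤}
  B6: | IN={b:-, f:0; rest ⊤} | OUT={b:-, f:0; rest ⊤}
  B7: | IN={b:-, f:0; rest ⊤} | OUT={b:-, c:-, d:+, f:0; rest ⊤}
  B8: | IN={b:-, c:-, d:+, f:0; rest ⊤} | OUT={b:-, c:0, d:+, f:0; rest ⊤}

Merge at B5: IN[B5] = OUT[B4] ⊔ OUT[B6] = {a: ⊤, b: ⊤, c: ⊤, d: ⊤, e: ⊤, f: 0}
Applying B5's transfer function to that IN value gives OUT[B5] (row B5 above).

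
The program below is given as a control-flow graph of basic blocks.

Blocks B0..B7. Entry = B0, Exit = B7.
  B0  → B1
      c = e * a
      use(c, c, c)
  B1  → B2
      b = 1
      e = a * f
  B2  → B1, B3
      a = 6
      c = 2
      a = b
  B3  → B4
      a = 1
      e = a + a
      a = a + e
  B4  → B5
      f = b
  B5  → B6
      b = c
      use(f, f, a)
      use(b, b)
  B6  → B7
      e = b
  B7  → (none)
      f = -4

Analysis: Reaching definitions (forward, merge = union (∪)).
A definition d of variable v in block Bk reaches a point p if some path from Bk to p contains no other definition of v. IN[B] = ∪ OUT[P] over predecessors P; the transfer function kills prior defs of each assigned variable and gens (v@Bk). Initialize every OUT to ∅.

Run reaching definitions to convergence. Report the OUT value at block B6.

Answer: {a@B3, b@B5, c@B2, e@B6, f@B4}

Trace:
Per-block solution:
  B0:  IN={}  OUT={c@B0}
  B1:  IN={a@B2, b@B1, c@B0, c@B2, e@B1}  OUT={a@B2, b@B1, c@B0, c@B2, e@B1}
  B2:  IN={a@B2, b@B1, c@B0, c@B2, e@B1}  OUT={a@B2, b@B1, c@B2, e@B1}
  B3:  IN={a@B2, b@B1, c@B2, e@B1}  OUT={a@B3, b@B1, c@B2, e@B3}
  B4:  IN={a@B3, b@B1, c@B2, e@B3}  OUT={a@B3, b@B1, c@B2, e@B3, f@B4}
  B5:  IN={a@B3, b@B1, c@B2, e@B3, f@B4}  OUT={a@B3, b@B5, c@B2, e@B3, f@B4}
  B6:  IN={a@B3, b@B5, c@B2, e@B3, f@B4}  OUT={a@B3, b@B5, c@B2, e@B6, f@B4}
  B7:  IN={a@B3, b@B5, c@B2, e@B6, f@B4}  OUT={a@B3, b@B5, c@B2, e@B6, f@B7}

Merge at B6: IN[B6] = OUT[B5] = {a@B3, b@B5, c@B2, e@B3, f@B4}
Applying B6's transfer function to that IN value gives OUT[B6] (row B6 above).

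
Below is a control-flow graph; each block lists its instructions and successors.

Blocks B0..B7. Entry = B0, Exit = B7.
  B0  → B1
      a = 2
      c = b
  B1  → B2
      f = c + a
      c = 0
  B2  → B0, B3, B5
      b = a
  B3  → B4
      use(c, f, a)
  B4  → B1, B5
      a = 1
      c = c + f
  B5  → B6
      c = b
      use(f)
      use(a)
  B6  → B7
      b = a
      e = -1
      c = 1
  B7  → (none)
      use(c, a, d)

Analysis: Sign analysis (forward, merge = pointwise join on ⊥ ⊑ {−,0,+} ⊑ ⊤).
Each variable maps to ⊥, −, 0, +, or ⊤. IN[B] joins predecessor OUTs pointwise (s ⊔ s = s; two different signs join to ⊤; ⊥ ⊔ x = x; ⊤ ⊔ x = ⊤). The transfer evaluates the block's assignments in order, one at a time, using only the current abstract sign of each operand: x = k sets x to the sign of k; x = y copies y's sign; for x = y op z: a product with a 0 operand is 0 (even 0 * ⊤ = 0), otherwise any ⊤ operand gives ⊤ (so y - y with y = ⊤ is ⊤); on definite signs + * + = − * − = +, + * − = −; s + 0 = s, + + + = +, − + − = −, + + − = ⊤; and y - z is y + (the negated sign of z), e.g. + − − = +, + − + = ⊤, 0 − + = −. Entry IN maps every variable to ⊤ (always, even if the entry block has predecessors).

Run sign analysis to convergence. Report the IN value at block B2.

Answer: {a: +, b: ⊤, c: 0, d: ⊤, e: ⊤, f: ⊤}

Working:
Fixpoint table:
  B0: | IN=(all ⊤) | OUT={a:+; rest ⊤}
  B1: | IN={a:+; rest ⊤} | OUT={a:+, c:0; rest ⊤}
  B2: | IN={a:+, c:0; rest ⊤} | OUT={a:+, b:+, c:0; rest ⊤}
  B3: | IN={a:+, b:+, c:0; rest ⊤} | OUT={a:+, b:+, c:0; rest ⊤}
  B4: | IN={a:+, b:+, c:0; rest ⊤} | OUT={a:+, b:+; rest ⊤}
  B5: | IN={a:+, b:+; rest ⊤} | OUT={a:+, b:+, c:+; rest ⊤}
  B6: | IN={a:+, b:+, c:+; rest ⊤} | OUT={a:+, b:+, c:+, e:-; rest ⊤}
  B7: | IN={a:+, b:+, c:+, e:-; rest ⊤} | OUT={a:+, b:+, c:+, e:-; rest ⊤}

Merge at B2: IN[B2] = OUT[B1] = {a: +, b: ⊤, c: 0, d: ⊤, e: ⊤, f: ⊤}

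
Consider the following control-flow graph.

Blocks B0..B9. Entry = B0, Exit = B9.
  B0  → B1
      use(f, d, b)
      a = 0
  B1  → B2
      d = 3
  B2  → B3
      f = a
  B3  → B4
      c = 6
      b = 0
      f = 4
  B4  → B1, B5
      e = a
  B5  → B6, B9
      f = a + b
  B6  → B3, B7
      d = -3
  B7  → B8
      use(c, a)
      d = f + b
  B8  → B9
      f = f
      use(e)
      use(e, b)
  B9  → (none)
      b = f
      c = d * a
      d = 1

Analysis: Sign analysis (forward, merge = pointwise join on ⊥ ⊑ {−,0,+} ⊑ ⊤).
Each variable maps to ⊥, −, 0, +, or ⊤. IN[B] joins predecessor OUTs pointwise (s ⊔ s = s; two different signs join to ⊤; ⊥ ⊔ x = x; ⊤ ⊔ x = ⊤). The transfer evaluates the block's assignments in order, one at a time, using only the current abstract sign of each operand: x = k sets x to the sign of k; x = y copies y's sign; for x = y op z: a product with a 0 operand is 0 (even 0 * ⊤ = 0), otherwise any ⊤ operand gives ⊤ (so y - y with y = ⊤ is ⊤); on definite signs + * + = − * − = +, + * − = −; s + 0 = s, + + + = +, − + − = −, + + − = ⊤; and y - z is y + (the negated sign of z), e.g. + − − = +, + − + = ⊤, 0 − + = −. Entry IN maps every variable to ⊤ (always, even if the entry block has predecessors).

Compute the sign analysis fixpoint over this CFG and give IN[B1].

Converged values:
  B0:  IN=(all ⊤)  OUT={a:0; rest ⊤}
  B1:  IN={a:0; rest ⊤}  OUT={a:0, d:+; rest ⊤}
  B2:  IN={a:0, d:+; rest ⊤}  OUT={a:0, d:+, f:0; rest ⊤}
  B3:  IN={a:0, f:0; rest ⊤}  OUT={a:0, b:0, c:+, f:+; rest ⊤}
  B4:  IN={a:0, b:0, c:+, f:+; rest ⊤}  OUT={a:0, b:0, c:+, e:0, f:+; rest ⊤}
  B5:  IN={a:0, b:0, c:+, e:0, f:+; rest ⊤}  OUT={a:0, b:0, c:+, e:0, f:0; rest ⊤}
  B6:  IN={a:0, b:0, c:+, e:0, f:0; rest ⊤}  OUT={a:0, b:0, c:+, d:-, e:0, f:0; rest ⊤}
  B7:  IN={a:0, b:0, c:+, d:-, e:0, f:0; rest ⊤}  OUT={a:0, b:0, c:+, d:0, e:0, f:0; rest ⊤}
  B8:  IN={a:0, b:0, c:+, d:0, e:0, f:0; rest ⊤}  OUT={a:0, b:0, c:+, d:0, e:0, f:0; rest ⊤}
  B9:  IN={a:0, b:0, c:+, e:0, f:0; rest ⊤}  OUT={a:0, b:0, c:0, d:+, e:0, f:0; rest ⊤}

Merge at B1: IN[B1] = OUT[B0] ⊔ OUT[B4] = {a: 0, b: ⊤, c: ⊤, d: ⊤, e: ⊤, f: ⊤}

Answer: {a: 0, b: ⊤, c: ⊤, d: ⊤, e: ⊤, f: ⊤}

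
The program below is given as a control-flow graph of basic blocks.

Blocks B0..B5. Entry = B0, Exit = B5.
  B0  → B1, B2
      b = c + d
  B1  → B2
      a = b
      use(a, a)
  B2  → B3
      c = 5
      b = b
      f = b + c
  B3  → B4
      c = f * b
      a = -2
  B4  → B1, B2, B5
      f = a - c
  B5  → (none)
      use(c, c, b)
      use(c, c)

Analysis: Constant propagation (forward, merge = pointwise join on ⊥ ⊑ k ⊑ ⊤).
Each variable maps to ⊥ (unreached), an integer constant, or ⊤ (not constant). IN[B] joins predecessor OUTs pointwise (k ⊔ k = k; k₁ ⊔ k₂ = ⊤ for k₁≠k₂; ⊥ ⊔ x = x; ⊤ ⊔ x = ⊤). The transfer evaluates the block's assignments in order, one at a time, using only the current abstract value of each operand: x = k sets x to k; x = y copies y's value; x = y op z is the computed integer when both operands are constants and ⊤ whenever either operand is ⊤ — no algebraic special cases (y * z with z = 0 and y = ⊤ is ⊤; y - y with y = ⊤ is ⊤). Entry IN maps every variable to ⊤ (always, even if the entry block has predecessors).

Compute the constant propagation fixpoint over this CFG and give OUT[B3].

Answer: {a: -2, b: ⊤, c: ⊤, d: ⊤, e: ⊤, f: ⊤}

Working:
Fixpoint table:
  B0: | IN=(all ⊤) | OUT=(all ⊤)
  B1: | IN=(all ⊤) | OUT=(all ⊤)
  B2: | IN=(all ⊤) | OUT={c:5; rest ⊤}
  B3: | IN={c:5; rest ⊤} | OUT={a:-2; rest ⊤}
  B4: | IN={a:-2; rest ⊤} | OUT={a:-2; rest ⊤}
  B5: | IN={a:-2; rest ⊤} | OUT={a:-2; rest ⊤}

Merge at B3: IN[B3] = OUT[B2] = {a: ⊤, b: ⊤, c: 5, d: ⊤, e: ⊤, f: ⊤}
Applying B3's transfer function to that IN value gives OUT[B3] (row B3 above).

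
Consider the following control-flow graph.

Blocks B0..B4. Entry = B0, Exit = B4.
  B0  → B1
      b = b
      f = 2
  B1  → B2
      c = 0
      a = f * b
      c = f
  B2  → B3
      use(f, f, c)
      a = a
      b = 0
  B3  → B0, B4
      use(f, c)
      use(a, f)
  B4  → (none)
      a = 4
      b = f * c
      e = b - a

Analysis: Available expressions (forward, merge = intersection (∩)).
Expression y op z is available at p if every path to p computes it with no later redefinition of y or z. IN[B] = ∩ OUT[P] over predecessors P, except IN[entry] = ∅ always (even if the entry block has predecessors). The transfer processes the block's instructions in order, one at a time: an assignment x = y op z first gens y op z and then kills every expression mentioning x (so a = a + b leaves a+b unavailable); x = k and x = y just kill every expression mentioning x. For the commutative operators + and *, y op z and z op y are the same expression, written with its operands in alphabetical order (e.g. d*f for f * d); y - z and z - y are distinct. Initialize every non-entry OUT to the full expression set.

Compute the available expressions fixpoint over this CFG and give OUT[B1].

Answer: {b*f}

Trace:
Per-block solution:
  B0: | IN={} | OUT={}
  B1: | IN={} | OUT={b*f}
  B2: | IN={b*f} | OUT={}
  B3: | IN={} | OUT={}
  B4: | IN={} | OUT={b-a, c*f}

Merge at B1: IN[B1] = OUT[B0] = {}
Applying B1's transfer function to that IN value gives OUT[B1] (row B1 above).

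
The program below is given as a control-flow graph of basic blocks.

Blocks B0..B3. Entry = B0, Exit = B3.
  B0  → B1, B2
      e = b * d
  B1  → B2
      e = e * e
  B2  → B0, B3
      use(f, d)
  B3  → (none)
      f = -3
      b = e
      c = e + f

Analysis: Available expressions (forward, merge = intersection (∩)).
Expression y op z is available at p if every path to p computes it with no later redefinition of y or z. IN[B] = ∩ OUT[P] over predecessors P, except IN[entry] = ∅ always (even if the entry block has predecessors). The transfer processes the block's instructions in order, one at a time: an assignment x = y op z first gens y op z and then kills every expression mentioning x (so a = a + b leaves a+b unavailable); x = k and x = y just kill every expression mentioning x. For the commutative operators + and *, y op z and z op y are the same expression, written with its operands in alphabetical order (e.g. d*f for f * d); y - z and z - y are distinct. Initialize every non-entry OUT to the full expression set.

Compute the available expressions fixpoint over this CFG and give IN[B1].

Answer: {b*d}

Derivation:
Converged values:
  B0: | IN={} | OUT={b*d}
  B1: | IN={b*d} | OUT={b*d}
  B2: | IN={b*d} | OUT={b*d}
  B3: | IN={b*d} | OUT={e+f}

Merge at B1: IN[B1] = OUT[B0] = {b*d}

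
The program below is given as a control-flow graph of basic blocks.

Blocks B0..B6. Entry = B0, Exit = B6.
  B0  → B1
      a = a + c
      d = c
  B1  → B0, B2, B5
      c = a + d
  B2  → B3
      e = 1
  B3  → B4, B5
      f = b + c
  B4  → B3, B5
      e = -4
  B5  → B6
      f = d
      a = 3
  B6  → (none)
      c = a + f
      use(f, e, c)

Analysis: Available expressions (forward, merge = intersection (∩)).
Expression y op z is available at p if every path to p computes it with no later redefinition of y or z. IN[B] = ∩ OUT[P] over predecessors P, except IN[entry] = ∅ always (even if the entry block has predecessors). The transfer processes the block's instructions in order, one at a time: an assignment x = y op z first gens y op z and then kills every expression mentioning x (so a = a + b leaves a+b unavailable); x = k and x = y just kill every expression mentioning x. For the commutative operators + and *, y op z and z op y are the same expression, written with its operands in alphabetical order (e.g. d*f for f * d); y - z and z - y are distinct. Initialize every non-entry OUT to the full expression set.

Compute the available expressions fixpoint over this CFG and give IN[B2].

Answer: {a+d}

Derivation:
Converged values:
  B0:  IN={}  OUT={}
  B1:  IN={}  OUT={a+d}
  B2:  IN={a+d}  OUT={a+d}
  B3:  IN={a+d}  OUT={a+d, b+c}
  B4:  IN={a+d, b+c}  OUT={a+d, b+c}
  B5:  IN={a+d}  OUT={}
  B6:  IN={}  OUT={a+f}

Merge at B2: IN[B2] = OUT[B1] = {a+d}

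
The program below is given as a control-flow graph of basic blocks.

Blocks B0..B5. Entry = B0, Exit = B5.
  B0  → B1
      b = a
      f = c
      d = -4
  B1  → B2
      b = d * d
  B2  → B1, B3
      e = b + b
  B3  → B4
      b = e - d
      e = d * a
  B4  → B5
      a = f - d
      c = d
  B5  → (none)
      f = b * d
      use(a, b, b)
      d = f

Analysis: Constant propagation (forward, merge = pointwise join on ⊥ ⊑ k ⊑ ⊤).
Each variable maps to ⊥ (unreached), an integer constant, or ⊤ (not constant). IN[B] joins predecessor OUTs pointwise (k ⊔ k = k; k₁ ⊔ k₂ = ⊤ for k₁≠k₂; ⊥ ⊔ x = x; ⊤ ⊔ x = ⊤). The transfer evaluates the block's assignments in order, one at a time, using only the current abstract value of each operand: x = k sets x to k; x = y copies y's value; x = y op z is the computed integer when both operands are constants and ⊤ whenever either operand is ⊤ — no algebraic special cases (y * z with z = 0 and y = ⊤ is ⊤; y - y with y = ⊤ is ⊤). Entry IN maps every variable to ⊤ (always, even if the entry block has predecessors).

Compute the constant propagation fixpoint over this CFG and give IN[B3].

Fixpoint table:
  B0:   IN=(all ⊤)   OUT={d:-4; rest ⊤}
  B1:   IN={d:-4; rest ⊤}   OUT={b:16, d:-4; rest ⊤}
  B2:   IN={b:16, d:-4; rest ⊤}   OUT={b:16, d:-4, e:32; rest ⊤}
  B3:   IN={b:16, d:-4, e:32; rest ⊤}   OUT={b:36, d:-4; rest ⊤}
  B4:   IN={b:36, d:-4; rest ⊤}   OUT={b:36, c:-4, d:-4; rest ⊤}
  B5:   IN={b:36, c:-4, d:-4; rest ⊤}   OUT={b:36, c:-4, d:-144, f:-144; rest ⊤}

Merge at B3: IN[B3] = OUT[B2] = {a: ⊤, b: 16, c: ⊤, d: -4, e: 32, f: ⊤}

Answer: {a: ⊤, b: 16, c: ⊤, d: -4, e: 32, f: ⊤}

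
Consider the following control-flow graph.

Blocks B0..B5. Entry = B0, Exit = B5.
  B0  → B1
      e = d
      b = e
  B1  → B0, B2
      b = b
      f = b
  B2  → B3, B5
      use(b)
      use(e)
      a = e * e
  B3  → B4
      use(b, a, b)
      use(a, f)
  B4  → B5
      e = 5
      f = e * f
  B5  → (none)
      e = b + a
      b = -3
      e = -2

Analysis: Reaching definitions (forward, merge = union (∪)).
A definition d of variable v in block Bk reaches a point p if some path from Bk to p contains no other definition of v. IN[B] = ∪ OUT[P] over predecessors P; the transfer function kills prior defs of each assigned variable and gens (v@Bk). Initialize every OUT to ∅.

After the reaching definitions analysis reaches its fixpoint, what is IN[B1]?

Answer: {b@B0, e@B0, f@B1}

Derivation:
Fixpoint table:
  B0:  IN={b@B1, e@B0, f@B1}  OUT={b@B0, e@B0, f@B1}
  B1:  IN={b@B0, e@B0, f@B1}  OUT={b@B1, e@B0, f@B1}
  B2:  IN={b@B1, e@B0, f@B1}  OUT={a@B2, b@B1, e@B0, f@B1}
  B3:  IN={a@B2, b@B1, e@B0, f@B1}  OUT={a@B2, b@B1, e@B0, f@B1}
  B4:  IN={a@B2, b@B1, e@B0, f@B1}  OUT={a@B2, b@B1, e@B4, f@B4}
  B5:  IN={a@B2, b@B1, e@B0, e@B4, f@B1, f@B4}  OUT={a@B2, b@B5, e@B5, f@B1, f@B4}

Merge at B1: IN[B1] = OUT[B0] = {b@B0, e@B0, f@B1}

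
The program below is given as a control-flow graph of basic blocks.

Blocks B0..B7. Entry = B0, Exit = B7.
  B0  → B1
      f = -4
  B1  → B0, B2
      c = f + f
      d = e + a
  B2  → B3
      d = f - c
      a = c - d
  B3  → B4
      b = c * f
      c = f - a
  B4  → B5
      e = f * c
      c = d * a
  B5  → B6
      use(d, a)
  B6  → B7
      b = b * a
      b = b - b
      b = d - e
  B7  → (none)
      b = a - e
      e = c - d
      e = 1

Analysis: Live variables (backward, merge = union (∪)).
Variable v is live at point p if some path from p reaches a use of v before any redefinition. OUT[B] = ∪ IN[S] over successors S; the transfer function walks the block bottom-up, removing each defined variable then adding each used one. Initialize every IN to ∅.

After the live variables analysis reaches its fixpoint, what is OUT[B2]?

Fixpoint table:
  B0:  IN={a, e}  OUT={a, e, f}
  B1:  IN={a, e, f}  OUT={a, c, e, f}
  B2:  IN={c, f}  OUT={a, c, d, f}
  B3:  IN={a, c, d, f}  OUT={a, b, c, d, f}
  B4:  IN={a, b, c, d, f}  OUT={a, b, c, d, e}
  B5:  IN={a, b, c, d, e}  OUT={a, b, c, d, e}
  B6:  IN={a, b, c, d, e}  OUT={a, c, d, e}
  B7:  IN={a, c, d, e}  OUT={}

Merge at B2: OUT[B2] = IN[B3] = {a, c, d, f}

Answer: {a, c, d, f}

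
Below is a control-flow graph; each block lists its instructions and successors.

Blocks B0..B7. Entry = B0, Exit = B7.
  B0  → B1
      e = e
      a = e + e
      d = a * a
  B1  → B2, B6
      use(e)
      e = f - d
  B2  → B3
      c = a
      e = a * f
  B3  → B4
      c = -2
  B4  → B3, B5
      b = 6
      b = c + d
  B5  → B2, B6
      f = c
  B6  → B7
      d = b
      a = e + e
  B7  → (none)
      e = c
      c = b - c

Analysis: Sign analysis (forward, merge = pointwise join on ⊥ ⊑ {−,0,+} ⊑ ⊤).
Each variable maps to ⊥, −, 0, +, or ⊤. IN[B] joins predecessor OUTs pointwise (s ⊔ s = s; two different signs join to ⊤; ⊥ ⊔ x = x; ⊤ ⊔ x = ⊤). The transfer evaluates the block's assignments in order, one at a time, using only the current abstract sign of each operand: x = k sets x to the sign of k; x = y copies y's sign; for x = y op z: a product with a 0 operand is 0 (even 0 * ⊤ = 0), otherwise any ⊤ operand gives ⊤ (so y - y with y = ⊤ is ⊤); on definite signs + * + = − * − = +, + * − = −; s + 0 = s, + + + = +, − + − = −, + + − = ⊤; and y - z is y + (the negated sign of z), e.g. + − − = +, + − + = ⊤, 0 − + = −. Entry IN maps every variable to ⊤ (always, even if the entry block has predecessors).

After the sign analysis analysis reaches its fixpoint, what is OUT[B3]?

Answer: {a: ⊤, b: ⊤, c: -, d: ⊤, e: ⊤, f: ⊤}

Working:
Converged values:
  B0:   IN=(all ⊤)   OUT=(all ⊤)
  B1:   IN=(all ⊤)   OUT=(all ⊤)
  B2:   IN=(all ⊤)   OUT=(all ⊤)
  B3:   IN=(all ⊤)   OUT={c:-; rest ⊤}
  B4:   IN={c:-; rest ⊤}   OUT={c:-; rest ⊤}
  B5:   IN={c:-; rest ⊤}   OUT={c:-, f:-; rest ⊤}
  B6:   IN=(all ⊤)   OUT=(all ⊤)
  B7:   IN=(all ⊤)   OUT=(all ⊤)

Merge at B3: IN[B3] = OUT[B2] ⊔ OUT[B4] = {a: ⊤, b: ⊤, c: ⊤, d: ⊤, e: ⊤, f: ⊤}
Applying B3's transfer function to that IN value gives OUT[B3] (row B3 above).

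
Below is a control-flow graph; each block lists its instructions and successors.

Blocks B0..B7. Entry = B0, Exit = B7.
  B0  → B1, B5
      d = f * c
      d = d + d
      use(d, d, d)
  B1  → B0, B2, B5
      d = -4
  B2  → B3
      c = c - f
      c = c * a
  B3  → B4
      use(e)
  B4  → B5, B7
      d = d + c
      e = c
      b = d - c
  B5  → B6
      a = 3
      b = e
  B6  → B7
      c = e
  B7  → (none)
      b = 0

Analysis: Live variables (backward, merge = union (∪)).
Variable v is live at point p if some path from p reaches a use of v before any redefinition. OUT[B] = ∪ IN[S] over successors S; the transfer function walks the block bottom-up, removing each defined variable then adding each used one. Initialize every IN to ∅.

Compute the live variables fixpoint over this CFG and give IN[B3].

Answer: {c, d, e}

Working:
Converged values:
  B0:   IN={a, c, e, f}   OUT={a, c, e, f}
  B1:   IN={a, c, e, f}   OUT={a, c, d, e, f}
  B2:   IN={a, c, d, e, f}   OUT={c, d, e}
  B3:   IN={c, d, e}   OUT={c, d}
  B4:   IN={c, d}   OUT={e}
  B5:   IN={e}   OUT={e}
  B6:   IN={e}   OUT={}
  B7:   IN={}   OUT={}

Merge at B3: OUT[B3] = IN[B4] = {c, d}
Applying B3's transfer function to that OUT value gives IN[B3] (row B3 above).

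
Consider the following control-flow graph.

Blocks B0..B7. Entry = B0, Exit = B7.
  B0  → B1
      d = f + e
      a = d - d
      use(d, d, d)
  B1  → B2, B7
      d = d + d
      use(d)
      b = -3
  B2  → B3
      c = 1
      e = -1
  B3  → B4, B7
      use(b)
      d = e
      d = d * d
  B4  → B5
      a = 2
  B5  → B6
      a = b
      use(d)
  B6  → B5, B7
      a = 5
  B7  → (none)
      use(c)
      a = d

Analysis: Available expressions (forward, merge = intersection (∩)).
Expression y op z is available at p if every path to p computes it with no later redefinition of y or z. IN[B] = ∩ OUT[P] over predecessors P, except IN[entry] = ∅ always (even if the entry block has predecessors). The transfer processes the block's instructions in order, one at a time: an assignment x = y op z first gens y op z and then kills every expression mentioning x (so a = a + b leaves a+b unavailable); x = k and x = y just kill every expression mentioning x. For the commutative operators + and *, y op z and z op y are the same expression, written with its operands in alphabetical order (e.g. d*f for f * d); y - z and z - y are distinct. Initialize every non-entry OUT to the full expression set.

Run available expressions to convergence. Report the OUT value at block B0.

Converged values:
  B0:   IN={}   OUT={d-d, e+f}
  B1:   IN={d-d, e+f}   OUT={e+f}
  B2:   IN={e+f}   OUT={}
  B3:   IN={}   OUT={}
  B4:   IN={}   OUT={}
  B5:   IN={}   OUT={}
  B6:   IN={}   OUT={}
  B7:   IN={}   OUT={}

B0 is the boundary node: IN[B0] = {}
Applying B0's transfer function to that IN value gives OUT[B0] (row B0 above).

Answer: {d-d, e+f}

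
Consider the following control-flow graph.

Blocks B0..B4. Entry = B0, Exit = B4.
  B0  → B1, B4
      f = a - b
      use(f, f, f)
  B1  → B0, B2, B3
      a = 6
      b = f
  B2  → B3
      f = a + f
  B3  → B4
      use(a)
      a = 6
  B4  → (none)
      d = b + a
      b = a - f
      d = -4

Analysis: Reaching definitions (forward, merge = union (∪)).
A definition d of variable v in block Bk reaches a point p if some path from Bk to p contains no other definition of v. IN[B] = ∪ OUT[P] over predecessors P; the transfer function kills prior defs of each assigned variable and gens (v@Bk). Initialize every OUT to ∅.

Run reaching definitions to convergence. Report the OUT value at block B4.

Answer: {a@B1, a@B3, b@B4, d@B4, f@B0, f@B2}

Working:
Converged values:
  B0:   IN={a@B1, b@B1, f@B0}   OUT={a@B1, b@B1, f@B0}
  B1:   IN={a@B1, b@B1, f@B0}   OUT={a@B1, b@B1, f@B0}
  B2:   IN={a@B1, b@B1, f@B0}   OUT={a@B1, b@B1, f@B2}
  B3:   IN={a@B1, b@B1, f@B0, f@B2}   OUT={a@B3, b@B1, f@B0, f@B2}
  B4:   IN={a@B1, a@B3, b@B1, f@B0, f@B2}   OUT={a@B1, a@B3, b@B4, d@B4, f@B0, f@B2}

Merge at B4: IN[B4] = OUT[B0] ⊔ OUT[B3] = {a@B1, a@B3, b@B1, f@B0, f@B2}
Applying B4's transfer function to that IN value gives OUT[B4] (row B4 above).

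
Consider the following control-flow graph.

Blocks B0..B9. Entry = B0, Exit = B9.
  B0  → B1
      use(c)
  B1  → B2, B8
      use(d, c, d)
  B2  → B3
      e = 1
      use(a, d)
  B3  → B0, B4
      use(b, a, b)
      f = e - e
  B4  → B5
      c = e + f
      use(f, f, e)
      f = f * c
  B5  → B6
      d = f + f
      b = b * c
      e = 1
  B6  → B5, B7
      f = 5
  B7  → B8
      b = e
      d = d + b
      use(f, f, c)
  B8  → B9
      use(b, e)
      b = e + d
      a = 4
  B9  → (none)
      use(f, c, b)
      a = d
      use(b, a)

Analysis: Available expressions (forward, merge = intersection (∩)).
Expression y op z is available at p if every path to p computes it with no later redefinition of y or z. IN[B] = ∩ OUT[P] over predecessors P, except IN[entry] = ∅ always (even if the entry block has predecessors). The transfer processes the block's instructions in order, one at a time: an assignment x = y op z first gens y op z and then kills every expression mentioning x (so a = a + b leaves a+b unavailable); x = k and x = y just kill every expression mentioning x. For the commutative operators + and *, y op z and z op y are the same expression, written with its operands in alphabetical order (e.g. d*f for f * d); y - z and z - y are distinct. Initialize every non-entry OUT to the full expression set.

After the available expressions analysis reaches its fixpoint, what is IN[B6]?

Answer: {f+f}

Working:
Converged values:
  B0:   IN={}   OUT={}
  B1:   IN={}   OUT={}
  B2:   IN={}   OUT={}
  B3:   IN={}   OUT={e-e}
  B4:   IN={e-e}   OUT={e-e}
  B5:   IN={}   OUT={f+f}
  B6:   IN={f+f}   OUT={}
  B7:   IN={}   OUT={}
  B8:   IN={}   OUT={d+e}
  B9:   IN={d+e}   OUT={d+e}

Merge at B6: IN[B6] = OUT[B5] = {f+f}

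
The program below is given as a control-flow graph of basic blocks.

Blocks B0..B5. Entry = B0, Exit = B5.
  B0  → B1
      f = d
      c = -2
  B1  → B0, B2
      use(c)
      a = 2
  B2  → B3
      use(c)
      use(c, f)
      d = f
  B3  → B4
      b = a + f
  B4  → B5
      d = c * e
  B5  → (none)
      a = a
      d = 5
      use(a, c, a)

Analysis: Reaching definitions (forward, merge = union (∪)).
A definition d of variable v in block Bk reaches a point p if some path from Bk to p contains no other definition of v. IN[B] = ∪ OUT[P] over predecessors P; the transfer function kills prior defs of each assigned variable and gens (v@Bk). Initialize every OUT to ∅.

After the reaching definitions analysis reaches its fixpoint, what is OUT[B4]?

Answer: {a@B1, b@B3, c@B0, d@B4, f@B0}

Derivation:
Converged values:
  B0:   IN={a@B1, c@B0, f@B0}   OUT={a@B1, c@B0, f@B0}
  B1:   IN={a@B1, c@B0, f@B0}   OUT={a@B1, c@B0, f@B0}
  B2:   IN={a@B1, c@B0, f@B0}   OUT={a@B1, c@B0, d@B2, f@B0}
  B3:   IN={a@B1, c@B0, d@B2, f@B0}   OUT={a@B1, b@B3, c@B0, d@B2, f@B0}
  B4:   IN={a@B1, b@B3, c@B0, d@B2, f@B0}   OUT={a@B1, b@B3, c@B0, d@B4, f@B0}
  B5:   IN={a@B1, b@B3, c@B0, d@B4, f@B0}   OUT={a@B5, b@B3, c@B0, d@B5, f@B0}

Merge at B4: IN[B4] = OUT[B3] = {a@B1, b@B3, c@B0, d@B2, f@B0}
Applying B4's transfer function to that IN value gives OUT[B4] (row B4 above).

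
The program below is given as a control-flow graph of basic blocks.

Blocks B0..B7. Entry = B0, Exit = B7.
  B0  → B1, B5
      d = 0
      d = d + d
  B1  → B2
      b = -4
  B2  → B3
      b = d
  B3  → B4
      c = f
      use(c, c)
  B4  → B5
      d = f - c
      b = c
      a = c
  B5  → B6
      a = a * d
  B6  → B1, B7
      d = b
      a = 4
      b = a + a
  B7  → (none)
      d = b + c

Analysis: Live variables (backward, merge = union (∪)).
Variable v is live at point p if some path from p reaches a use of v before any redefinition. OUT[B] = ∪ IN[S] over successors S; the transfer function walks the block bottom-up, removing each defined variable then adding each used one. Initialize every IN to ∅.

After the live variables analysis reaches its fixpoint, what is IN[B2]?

Answer: {d, f}

Trace:
Fixpoint table:
  B0:   IN={a, b, c, f}   OUT={a, b, c, d, f}
  B1:   IN={d, f}   OUT={d, f}
  B2:   IN={d, f}   OUT={f}
  B3:   IN={f}   OUT={c, f}
  B4:   IN={c, f}   OUT={a, b, c, d, f}
  B5:   IN={a, b, c, d, f}   OUT={b, c, f}
  B6:   IN={b, c, f}   OUT={b, c, d, f}
  B7:   IN={b, c}   OUT={}

Merge at B2: OUT[B2] = IN[B3] = {f}
Applying B2's transfer function to that OUT value gives IN[B2] (row B2 above).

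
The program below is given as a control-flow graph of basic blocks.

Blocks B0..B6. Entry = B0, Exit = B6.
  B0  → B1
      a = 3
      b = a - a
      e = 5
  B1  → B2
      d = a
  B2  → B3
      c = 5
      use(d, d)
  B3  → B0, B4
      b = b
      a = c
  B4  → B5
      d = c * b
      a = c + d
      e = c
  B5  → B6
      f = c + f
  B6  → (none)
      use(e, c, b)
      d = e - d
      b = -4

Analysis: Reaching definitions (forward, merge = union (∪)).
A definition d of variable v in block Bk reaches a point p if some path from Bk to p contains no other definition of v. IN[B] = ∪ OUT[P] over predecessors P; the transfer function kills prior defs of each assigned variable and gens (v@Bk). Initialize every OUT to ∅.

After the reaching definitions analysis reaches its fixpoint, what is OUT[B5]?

Converged values:
  B0:   IN={a@B3, b@B3, c@B2, d@B1, e@B0}   OUT={a@B0, b@B0, c@B2, d@B1, e@B0}
  B1:   IN={a@B0, b@B0, c@B2, d@B1, e@B0}   OUT={a@B0, b@B0, c@B2, d@B1, e@B0}
  B2:   IN={a@B0, b@B0, c@B2, d@B1, e@B0}   OUT={a@B0, b@B0, c@B2, d@B1, e@B0}
  B3:   IN={a@B0, b@B0, c@B2, d@B1, e@B0}   OUT={a@B3, b@B3, c@B2, d@B1, e@B0}
  B4:   IN={a@B3, b@B3, c@B2, d@B1, e@B0}   OUT={a@B4, b@B3, c@B2, d@B4, e@B4}
  B5:   IN={a@B4, b@B3, c@B2, d@B4, e@B4}   OUT={a@B4, b@B3, c@B2, d@B4, e@B4, f@B5}
  B6:   IN={a@B4, b@B3, c@B2, d@B4, e@B4, f@B5}   OUT={a@B4, b@B6, c@B2, d@B6, e@B4, f@B5}

Merge at B5: IN[B5] = OUT[B4] = {a@B4, b@B3, c@B2, d@B4, e@B4}
Applying B5's transfer function to that IN value gives OUT[B5] (row B5 above).

Answer: {a@B4, b@B3, c@B2, d@B4, e@B4, f@B5}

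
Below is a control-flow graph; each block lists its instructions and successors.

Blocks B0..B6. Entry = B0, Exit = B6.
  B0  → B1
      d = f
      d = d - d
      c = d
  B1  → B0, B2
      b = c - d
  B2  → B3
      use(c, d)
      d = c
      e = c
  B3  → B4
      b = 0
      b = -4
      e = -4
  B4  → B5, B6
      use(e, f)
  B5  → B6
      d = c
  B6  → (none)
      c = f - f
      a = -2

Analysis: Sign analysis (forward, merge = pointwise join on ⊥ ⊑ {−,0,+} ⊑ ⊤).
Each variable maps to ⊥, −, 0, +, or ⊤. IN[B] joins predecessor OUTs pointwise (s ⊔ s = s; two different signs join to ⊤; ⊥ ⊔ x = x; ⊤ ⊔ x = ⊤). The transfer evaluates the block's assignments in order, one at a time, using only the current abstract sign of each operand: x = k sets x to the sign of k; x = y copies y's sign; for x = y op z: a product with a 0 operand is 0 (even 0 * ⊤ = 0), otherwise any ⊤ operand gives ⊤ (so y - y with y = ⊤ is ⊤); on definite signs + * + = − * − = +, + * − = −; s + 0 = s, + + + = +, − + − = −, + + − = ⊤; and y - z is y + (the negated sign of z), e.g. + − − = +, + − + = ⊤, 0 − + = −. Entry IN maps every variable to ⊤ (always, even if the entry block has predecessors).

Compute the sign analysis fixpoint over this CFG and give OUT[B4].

Per-block solution:
  B0:   IN=(all ⊤)   OUT=(all ⊤)
  B1:   IN=(all ⊤)   OUT=(all ⊤)
  B2:   IN=(all ⊤)   OUT=(all ⊤)
  B3:   IN=(all ⊤)   OUT={b:-, e:-; rest ⊤}
  B4:   IN={b:-, e:-; rest ⊤}   OUT={b:-, e:-; rest ⊤}
  B5:   IN={b:-, e:-; rest ⊤}   OUT={b:-, e:-; rest ⊤}
  B6:   IN={b:-, e:-; rest ⊤}   OUT={a:-, b:-, e:-; rest ⊤}

Merge at B4: IN[B4] = OUT[B3] = {a: ⊤, b: -, c: ⊤, d: ⊤, e: -, f: ⊤}
Applying B4's transfer function to that IN value gives OUT[B4] (row B4 above).

Answer: {a: ⊤, b: -, c: ⊤, d: ⊤, e: -, f: ⊤}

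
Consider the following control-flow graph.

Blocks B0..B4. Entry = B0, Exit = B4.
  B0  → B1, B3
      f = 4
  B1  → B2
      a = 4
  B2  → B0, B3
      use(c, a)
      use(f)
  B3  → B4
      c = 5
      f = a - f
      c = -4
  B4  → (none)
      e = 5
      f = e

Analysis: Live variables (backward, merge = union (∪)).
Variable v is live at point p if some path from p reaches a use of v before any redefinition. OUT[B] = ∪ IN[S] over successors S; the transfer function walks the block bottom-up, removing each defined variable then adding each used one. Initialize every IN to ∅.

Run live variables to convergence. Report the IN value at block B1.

Answer: {c, f}

Derivation:
Fixpoint table:
  B0: | IN={a, c} | OUT={a, c, f}
  B1: | IN={c, f} | OUT={a, c, f}
  B2: | IN={a, c, f} | OUT={a, c, f}
  B3: | IN={a, f} | OUT={}
  B4: | IN={} | OUT={}

Merge at B1: OUT[B1] = IN[B2] = {a, c, f}
Applying B1's transfer function to that OUT value gives IN[B1] (row B1 above).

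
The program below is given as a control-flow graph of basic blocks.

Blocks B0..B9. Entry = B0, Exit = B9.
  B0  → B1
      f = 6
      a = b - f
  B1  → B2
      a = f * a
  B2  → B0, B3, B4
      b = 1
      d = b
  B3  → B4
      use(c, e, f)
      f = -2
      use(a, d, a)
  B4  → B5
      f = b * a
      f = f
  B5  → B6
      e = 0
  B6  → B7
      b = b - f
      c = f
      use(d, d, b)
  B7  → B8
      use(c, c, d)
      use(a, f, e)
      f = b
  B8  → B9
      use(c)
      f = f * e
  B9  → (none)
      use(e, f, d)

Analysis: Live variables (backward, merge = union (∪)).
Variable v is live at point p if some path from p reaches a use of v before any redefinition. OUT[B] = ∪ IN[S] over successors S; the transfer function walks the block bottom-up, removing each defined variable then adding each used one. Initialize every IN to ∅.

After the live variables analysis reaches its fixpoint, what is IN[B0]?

Answer: {b, c, e}

Trace:
Fixpoint table:
  B0: | IN={b, c, e} | OUT={a, c, e, f}
  B1: | IN={a, c, e, f} | OUT={a, c, e, f}
  B2: | IN={a, c, e, f} | OUT={a, b, c, d, e, f}
  B3: | IN={a, b, c, d, e, f} | OUT={a, b, d}
  B4: | IN={a, b, d} | OUT={a, b, d, f}
  B5: | IN={a, b, d, f} | OUT={a, b, d, e, f}
  B6: | IN={a, b, d, e, f} | OUT={a, b, c, d, e, f}
  B7: | IN={a, b, c, d, e, f} | OUT={c, d, e, f}
  B8: | IN={c, d, e, f} | OUT={d, e, f}
  B9: | IN={d, e, f} | OUT={}

Merge at B0: OUT[B0] = IN[B1] = {a, c, e, f}
Applying B0's transfer function to that OUT value gives IN[B0] (row B0 above).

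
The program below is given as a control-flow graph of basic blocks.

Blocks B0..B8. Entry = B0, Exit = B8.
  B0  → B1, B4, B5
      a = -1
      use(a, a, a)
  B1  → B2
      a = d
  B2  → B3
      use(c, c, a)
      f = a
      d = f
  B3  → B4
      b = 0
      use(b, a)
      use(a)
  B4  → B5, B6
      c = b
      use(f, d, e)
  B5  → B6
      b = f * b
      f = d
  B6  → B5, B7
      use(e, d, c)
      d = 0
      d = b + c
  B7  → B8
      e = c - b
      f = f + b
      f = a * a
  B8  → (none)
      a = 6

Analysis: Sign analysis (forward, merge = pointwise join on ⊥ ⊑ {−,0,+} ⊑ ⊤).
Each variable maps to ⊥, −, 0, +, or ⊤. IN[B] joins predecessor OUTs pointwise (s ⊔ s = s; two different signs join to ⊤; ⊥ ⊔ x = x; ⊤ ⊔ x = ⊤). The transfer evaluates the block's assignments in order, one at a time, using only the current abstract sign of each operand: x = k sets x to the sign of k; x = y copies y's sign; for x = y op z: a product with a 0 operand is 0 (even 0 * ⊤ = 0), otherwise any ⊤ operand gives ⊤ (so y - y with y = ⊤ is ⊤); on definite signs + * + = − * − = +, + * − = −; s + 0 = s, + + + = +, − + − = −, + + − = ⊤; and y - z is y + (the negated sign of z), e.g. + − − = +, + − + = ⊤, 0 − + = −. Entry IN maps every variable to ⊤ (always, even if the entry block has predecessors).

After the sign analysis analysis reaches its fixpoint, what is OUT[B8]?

Per-block solution:
  B0: | IN=(all ⊤) | OUT={a:-; rest ⊤}
  B1: | IN={a:-; rest ⊤} | OUT=(all ⊤)
  B2: | IN=(all ⊤) | OUT=(all ⊤)
  B3: | IN=(all ⊤) | OUT={b:0; rest ⊤}
  B4: | IN=(all ⊤) | OUT=(all ⊤)
  B5: | IN=(all ⊤) | OUT=(all ⊤)
  B6: | IN=(all ⊤) | OUT=(all ⊤)
  B7: | IN=(all ⊤) | OUT=(all ⊤)
  B8: | IN=(all ⊤) | OUT={a:+; rest ⊤}

Merge at B8: IN[B8] = OUT[B7] = {a: ⊤, b: ⊤, c: ⊤, d: ⊤, e: ⊤, f: ⊤}
Applying B8's transfer function to that IN value gives OUT[B8] (row B8 above).

Answer: {a: +, b: ⊤, c: ⊤, d: ⊤, e: ⊤, f: ⊤}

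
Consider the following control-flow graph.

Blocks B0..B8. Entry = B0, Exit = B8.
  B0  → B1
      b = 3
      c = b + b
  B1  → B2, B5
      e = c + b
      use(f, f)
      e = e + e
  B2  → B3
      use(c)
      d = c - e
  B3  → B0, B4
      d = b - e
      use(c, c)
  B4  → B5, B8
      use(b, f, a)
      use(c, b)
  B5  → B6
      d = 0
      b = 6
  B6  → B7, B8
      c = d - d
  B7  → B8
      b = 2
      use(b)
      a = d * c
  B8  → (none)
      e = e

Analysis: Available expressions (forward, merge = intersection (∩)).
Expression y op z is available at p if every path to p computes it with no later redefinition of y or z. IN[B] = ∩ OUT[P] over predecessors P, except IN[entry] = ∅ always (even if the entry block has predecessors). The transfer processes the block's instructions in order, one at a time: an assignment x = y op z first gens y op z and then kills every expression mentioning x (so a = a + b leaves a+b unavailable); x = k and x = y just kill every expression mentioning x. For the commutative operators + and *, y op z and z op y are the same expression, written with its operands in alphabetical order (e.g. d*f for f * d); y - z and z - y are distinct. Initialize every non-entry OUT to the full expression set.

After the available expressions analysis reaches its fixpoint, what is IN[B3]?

Converged values:
  B0:   IN={}   OUT={b+b}
  B1:   IN={b+b}   OUT={b+b, b+c}
  B2:   IN={b+b, b+c}   OUT={b+b, b+c, c-e}
  B3:   IN={b+b, b+c, c-e}   OUT={b+b, b+c, b-e, c-e}
  B4:   IN={b+b, b+c, b-e, c-e}   OUT={b+b, b+c, b-e, c-e}
  B5:   IN={b+b, b+c}   OUT={}
  B6:   IN={}   OUT={d-d}
  B7:   IN={d-d}   OUT={c*d, d-d}
  B8:   IN={}   OUT={}

Merge at B3: IN[B3] = OUT[B2] = {b+b, b+c, c-e}

Answer: {b+b, b+c, c-e}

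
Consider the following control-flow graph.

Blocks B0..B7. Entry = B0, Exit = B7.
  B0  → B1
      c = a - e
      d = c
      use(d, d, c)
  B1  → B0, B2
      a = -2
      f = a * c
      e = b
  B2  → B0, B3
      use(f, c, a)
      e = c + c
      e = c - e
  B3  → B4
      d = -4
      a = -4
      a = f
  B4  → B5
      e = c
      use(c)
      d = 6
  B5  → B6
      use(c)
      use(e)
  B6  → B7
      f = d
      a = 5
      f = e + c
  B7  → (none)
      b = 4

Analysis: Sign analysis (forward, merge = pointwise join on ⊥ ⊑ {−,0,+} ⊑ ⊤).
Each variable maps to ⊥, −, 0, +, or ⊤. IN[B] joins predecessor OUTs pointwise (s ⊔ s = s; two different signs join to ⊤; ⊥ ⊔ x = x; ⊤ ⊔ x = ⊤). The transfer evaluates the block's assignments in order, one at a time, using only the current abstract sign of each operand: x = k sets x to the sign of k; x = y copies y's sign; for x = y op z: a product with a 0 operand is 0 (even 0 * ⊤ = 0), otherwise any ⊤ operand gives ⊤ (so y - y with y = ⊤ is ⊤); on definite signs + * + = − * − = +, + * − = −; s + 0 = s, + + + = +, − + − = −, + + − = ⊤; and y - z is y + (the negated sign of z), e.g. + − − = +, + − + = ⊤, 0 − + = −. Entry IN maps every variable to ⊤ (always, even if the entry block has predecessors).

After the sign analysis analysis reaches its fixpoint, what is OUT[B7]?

Answer: {a: +, b: +, c: ⊤, d: +, e: ⊤, f: ⊤}

Working:
Fixpoint table:
  B0:  IN=(all ⊤)  OUT=(all ⊤)
  B1:  IN=(all ⊤)  OUT={a:-; rest ⊤}
  B2:  IN={a:-; rest ⊤}  OUT={a:-; rest ⊤}
  B3:  IN={a:-; rest ⊤}  OUT={d:-; rest ⊤}
  B4:  IN={d:-; rest ⊤}  OUT={d:+; rest ⊤}
  B5:  IN={d:+; rest ⊤}  OUT={d:+; rest ⊤}
  B6:  IN={d:+; rest ⊤}  OUT={a:+, d:+; rest ⊤}
  B7:  IN={a:+, d:+; rest ⊤}  OUT={a:+, b:+, d:+; rest ⊤}

Merge at B7: IN[B7] = OUT[B6] = {a: +, b: ⊤, c: ⊤, d: +, e: ⊤, f: ⊤}
Applying B7's transfer function to that IN value gives OUT[B7] (row B7 above).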